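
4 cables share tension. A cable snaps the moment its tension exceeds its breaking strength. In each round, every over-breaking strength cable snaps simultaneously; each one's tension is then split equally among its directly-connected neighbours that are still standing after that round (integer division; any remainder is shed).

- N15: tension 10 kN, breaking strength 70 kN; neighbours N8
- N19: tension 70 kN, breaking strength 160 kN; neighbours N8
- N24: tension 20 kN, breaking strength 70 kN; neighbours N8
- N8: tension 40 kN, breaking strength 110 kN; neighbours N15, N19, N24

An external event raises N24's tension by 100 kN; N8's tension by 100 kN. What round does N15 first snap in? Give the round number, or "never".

Round 1 — N24 at 120 > 70; N8 at 140 > 110. N24, N8 snap.
  N24 sheds 120 kN: no online neighbours, lost.
  N8 sheds 140 kN to N15, N19: 70 each.
    N15: 10+70 = 80 > 70
    N19: 70+70 = 140 ≤ 160
Round 2 — N15 snaps.
  N15 sheds 80 kN: no online neighbours, lost.
No further breaks.

2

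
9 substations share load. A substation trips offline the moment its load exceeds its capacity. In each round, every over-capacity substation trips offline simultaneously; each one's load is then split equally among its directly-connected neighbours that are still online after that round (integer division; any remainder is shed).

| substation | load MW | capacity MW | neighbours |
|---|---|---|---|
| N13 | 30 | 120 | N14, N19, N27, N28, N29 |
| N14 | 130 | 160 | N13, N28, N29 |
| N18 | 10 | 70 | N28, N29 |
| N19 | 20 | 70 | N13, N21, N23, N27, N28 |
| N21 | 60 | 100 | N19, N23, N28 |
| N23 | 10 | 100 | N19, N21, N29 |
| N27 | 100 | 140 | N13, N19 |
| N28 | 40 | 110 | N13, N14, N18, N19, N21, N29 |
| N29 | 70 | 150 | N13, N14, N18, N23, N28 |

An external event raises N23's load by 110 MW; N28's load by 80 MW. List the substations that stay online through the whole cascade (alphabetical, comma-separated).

Round 1 — N23 at 120 > 100; N28 at 120 > 110. N23, N28 trip offline.
  N23 sheds 120 MW to N19, N21, N29: 40 each.
    N19: 20+40 = 60 ≤ 70
    N21: 60+40 = 100 ≤ 100
    N29: 70+40 = 110 ≤ 150
  N28 sheds 120 MW to N13, N14, N18, N19, N21, N29: 20 each.
    N13: 30+20 = 50 ≤ 120
    N14: 130+20 = 150 ≤ 160
    N18: 10+20 = 30 ≤ 70
    N19: 60+20 = 80 > 70
    N21: 100+20 = 120 > 100
    N29: 110+20 = 130 ≤ 150
Round 2 — N19, N21 trip offline.
  N19 sheds 80 MW to N13, N27: 40 each.
    N13: 50+40 = 90 ≤ 120
    N27: 100+40 = 140 ≤ 140
  N21 sheds 120 MW: no online neighbours, lost.
No further trips.

N13, N14, N18, N27, N29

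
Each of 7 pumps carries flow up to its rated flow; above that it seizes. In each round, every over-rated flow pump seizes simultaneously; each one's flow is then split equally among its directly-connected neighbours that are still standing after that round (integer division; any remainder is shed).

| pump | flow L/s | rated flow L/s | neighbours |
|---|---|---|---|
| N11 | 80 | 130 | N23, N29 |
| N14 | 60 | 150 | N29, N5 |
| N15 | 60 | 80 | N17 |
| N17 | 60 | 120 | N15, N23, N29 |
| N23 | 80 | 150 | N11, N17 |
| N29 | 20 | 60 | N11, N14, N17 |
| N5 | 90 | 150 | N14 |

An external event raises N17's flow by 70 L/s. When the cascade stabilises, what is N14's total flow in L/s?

91

Round 1 — N17 at 130 > 120. N17 seizes.
  N17 sheds 130 L/s to N15, N23, N29: 43 each (1 lost).
    N15: 60+43 = 103 > 80
    N23: 80+43 = 123 ≤ 150
    N29: 20+43 = 63 > 60
Round 2 — N15, N29 seize.
  N15 sheds 103 L/s: no online neighbours, lost.
  N29 sheds 63 L/s to N11, N14: 31 each (1 lost).
    N11: 80+31 = 111 ≤ 130
    N14: 60+31 = 91 ≤ 150
No further seizures.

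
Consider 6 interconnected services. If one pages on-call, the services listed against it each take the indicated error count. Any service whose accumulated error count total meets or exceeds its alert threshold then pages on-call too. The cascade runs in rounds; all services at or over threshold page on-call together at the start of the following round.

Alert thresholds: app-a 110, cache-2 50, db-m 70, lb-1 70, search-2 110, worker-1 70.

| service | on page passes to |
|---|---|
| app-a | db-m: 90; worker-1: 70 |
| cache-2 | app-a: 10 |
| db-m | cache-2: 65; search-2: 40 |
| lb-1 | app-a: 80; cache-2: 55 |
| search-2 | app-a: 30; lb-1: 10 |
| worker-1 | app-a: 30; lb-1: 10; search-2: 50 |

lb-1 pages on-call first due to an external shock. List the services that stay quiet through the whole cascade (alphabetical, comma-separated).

app-a, db-m, search-2, worker-1

Round 1 — lb-1 pages on-call (initial).
  app-a: +80 → 80 < 110
  cache-2: +55 → 55 ≥ 50
Round 2 — cache-2 pages on-call.
  app-a: +10 → 90 < 110
No further pages.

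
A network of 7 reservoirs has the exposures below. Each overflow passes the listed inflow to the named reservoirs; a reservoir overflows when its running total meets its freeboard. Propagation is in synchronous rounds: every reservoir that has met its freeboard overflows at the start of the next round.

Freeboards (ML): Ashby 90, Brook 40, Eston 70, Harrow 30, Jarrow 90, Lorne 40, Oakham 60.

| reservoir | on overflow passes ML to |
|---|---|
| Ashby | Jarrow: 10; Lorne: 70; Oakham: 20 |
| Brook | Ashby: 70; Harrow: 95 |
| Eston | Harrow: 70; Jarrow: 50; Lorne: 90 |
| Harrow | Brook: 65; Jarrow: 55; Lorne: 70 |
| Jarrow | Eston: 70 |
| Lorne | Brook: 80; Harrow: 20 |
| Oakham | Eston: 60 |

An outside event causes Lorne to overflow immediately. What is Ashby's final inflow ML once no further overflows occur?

70

Round 1 — Lorne overflows (initial).
  Brook: +80 → 80 ≥ 40
  Harrow: +20 → 20 < 30
Round 2 — Brook overflows.
  Ashby: +70 → 70 < 90
  Harrow: +95 → 115 ≥ 30
Round 3 — Harrow overflows.
  Jarrow: +55 → 55 < 90
No further overflows.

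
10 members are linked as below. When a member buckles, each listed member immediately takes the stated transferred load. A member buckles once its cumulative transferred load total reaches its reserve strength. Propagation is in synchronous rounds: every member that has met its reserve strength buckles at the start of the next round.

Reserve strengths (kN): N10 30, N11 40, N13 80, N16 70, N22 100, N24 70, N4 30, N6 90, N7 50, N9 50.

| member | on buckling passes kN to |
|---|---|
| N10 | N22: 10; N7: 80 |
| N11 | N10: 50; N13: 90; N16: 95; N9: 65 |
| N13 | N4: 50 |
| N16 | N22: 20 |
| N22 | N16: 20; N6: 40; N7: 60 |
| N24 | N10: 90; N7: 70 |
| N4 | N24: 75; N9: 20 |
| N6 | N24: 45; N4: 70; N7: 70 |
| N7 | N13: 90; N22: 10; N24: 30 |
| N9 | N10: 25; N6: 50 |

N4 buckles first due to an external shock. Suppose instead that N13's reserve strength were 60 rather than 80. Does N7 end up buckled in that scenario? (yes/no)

With N13's reserve strength at 60:
Round 1 — N4 buckles (initial).
  N24: +75 → 75 ≥ 70
  N9: +20 → 20 < 50
Round 2 — N24 buckles.
  N10: +90 → 90 ≥ 30
  N7: +70 → 70 ≥ 50
Round 3 — N10, N7 buckle.
  N13: +90 → 90 ≥ 60
  N22: +10+10 → 20 < 100
Round 4 — N13 buckles.
No further bucklings.

yes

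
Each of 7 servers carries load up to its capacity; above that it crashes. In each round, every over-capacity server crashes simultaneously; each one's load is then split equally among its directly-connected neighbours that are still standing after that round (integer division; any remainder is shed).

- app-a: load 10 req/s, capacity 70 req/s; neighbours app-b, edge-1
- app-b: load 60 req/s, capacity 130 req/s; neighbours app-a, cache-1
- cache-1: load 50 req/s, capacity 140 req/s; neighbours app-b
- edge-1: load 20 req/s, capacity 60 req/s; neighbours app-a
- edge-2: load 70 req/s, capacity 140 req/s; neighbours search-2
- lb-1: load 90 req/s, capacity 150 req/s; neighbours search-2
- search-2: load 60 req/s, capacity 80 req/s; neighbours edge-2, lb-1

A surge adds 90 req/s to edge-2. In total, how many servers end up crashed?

3

Round 1 — edge-2 at 160 > 140. edge-2 crashes.
  edge-2 sheds 160 req/s to search-2: 160 each.
    search-2: 60+160 = 220 > 80
Round 2 — search-2 crashes.
  search-2 sheds 220 req/s to lb-1: 220 each.
    lb-1: 90+220 = 310 > 150
Round 3 — lb-1 crashes.
  lb-1 sheds 310 req/s: no online neighbours, lost.
No further crashes.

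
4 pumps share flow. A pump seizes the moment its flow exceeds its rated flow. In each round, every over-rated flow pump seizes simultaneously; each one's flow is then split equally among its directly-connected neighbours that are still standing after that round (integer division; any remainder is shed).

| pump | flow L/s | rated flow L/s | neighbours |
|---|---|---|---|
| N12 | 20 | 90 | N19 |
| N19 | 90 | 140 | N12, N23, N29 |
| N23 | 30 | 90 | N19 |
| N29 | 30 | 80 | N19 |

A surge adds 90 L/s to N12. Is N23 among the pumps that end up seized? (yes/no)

Round 1 — N12 at 110 > 90. N12 seizes.
  N12 sheds 110 L/s to N19: 110 each.
    N19: 90+110 = 200 > 140
Round 2 — N19 seizes.
  N19 sheds 200 L/s to N23, N29: 100 each.
    N23: 30+100 = 130 > 90
    N29: 30+100 = 130 > 80
Round 3 — N23, N29 seize.
  N23 sheds 130 L/s: no online neighbours, lost.
  N29 sheds 130 L/s: no online neighbours, lost.
No further seizures.

yes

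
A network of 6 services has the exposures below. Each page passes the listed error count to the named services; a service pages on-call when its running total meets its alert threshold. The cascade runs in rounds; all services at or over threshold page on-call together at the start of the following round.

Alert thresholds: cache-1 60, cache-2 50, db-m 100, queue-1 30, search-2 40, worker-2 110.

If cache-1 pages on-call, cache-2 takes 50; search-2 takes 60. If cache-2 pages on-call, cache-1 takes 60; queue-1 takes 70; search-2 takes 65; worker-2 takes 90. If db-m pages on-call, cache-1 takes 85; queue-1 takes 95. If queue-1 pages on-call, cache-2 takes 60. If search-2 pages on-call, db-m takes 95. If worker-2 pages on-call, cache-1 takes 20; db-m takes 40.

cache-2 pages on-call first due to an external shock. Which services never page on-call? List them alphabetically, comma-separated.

Round 1 — cache-2 pages on-call (initial).
  cache-1: +60 → 60 ≥ 60
  queue-1: +70 → 70 ≥ 30
  search-2: +65 → 65 ≥ 40
  worker-2: +90 → 90 < 110
Round 2 — cache-1, queue-1, search-2 page on-call.
  db-m: +95 → 95 < 100
No further pages.

db-m, worker-2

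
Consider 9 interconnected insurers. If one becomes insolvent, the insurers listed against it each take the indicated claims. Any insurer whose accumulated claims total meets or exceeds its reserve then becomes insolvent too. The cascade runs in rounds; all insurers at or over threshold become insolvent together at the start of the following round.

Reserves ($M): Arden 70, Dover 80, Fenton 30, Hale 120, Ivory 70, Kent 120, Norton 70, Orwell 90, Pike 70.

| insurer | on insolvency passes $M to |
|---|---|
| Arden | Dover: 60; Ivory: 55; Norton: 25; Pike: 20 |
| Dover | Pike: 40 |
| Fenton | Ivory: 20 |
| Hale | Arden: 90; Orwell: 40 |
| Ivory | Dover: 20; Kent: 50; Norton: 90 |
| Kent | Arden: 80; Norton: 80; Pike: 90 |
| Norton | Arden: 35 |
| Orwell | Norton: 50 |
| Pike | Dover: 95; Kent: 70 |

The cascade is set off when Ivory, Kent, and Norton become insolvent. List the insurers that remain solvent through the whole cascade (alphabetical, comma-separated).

Round 1 — Ivory, Kent, Norton become insolvent (initial).
  Arden: +80+35 → 115 ≥ 70
  Dover: +20 → 20 < 80
  Pike: +90 → 90 ≥ 70
Round 2 — Arden, Pike become insolvent.
  Dover: +60+95 → 175 ≥ 80
Round 3 — Dover becomes insolvent.
No further insolvencies.

Fenton, Hale, Orwell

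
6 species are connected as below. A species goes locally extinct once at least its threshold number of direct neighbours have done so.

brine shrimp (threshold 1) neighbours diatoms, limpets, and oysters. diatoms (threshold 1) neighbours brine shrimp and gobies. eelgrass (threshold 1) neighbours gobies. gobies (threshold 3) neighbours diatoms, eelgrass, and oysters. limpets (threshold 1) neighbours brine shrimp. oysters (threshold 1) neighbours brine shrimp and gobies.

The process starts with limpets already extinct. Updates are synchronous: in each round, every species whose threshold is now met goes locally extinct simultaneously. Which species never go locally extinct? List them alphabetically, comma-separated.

eelgrass, gobies

Round 1 — limpets goes locally extinct (initial).
Round 2 — checking thresholds:
  brine shrimp: 1 of 3 neighbours ≥ 1, goes locally extinct.
Round 3 — checking thresholds:
  diatoms: 1 of 2 neighbours ≥ 1, goes locally extinct.
  oysters: 1 of 2 neighbours ≥ 1, goes locally extinct.
Round 4 — no new extinctions; cascade stops.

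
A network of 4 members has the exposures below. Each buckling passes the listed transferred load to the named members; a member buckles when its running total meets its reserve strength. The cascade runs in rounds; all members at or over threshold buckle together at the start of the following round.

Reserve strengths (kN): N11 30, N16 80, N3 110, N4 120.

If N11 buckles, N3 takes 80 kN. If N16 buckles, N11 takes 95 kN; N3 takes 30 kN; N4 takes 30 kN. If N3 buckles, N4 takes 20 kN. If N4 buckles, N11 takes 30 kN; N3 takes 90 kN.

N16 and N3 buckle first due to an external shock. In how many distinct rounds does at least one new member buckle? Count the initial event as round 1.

2

Round 1 — N16, N3 buckle (initial).
  N11: +95 → 95 ≥ 30
  N4: +30+20 → 50 < 120
Round 2 — N11 buckles.
No further bucklings.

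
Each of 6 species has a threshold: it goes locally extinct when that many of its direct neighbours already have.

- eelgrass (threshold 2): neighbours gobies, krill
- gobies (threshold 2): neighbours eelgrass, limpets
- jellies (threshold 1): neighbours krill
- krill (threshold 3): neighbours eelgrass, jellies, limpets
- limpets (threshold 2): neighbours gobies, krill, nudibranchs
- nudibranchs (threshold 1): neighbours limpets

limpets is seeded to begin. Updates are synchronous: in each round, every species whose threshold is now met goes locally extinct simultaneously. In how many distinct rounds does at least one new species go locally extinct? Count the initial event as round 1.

Round 1 — limpets goes locally extinct (initial).
Round 2 — checking thresholds:
  gobies: 1 of 2 neighbours < 2, not yet.
  krill: 1 of 3 neighbours < 3, not yet.
  nudibranchs: 1 of 1 neighbours ≥ 1, goes locally extinct.
Round 3 — no new extinctions; cascade stops.

2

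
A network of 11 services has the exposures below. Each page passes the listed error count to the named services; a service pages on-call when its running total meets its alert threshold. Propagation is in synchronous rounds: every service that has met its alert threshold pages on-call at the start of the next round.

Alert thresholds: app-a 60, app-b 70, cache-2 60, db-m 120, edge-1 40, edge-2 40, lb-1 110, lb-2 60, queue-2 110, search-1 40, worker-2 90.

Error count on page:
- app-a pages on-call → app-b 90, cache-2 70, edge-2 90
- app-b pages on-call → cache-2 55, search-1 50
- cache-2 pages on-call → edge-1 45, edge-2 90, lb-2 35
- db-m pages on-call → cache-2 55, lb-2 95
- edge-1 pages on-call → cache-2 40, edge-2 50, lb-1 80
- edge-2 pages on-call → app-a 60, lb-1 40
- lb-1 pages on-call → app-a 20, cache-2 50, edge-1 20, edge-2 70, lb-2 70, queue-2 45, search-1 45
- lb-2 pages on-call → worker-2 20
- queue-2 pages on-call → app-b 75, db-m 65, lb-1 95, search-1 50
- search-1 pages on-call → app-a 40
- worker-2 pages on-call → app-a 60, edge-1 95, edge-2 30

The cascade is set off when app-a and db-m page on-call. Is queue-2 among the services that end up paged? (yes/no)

Round 1 — app-a, db-m page on-call (initial).
  app-b: +90 → 90 ≥ 70
  cache-2: +70+55 → 125 ≥ 60
  edge-2: +90 → 90 ≥ 40
  lb-2: +95 → 95 ≥ 60
Round 2 — app-b, cache-2, edge-2, lb-2 page on-call.
  edge-1: +45 → 45 ≥ 40
  lb-1: +40 → 40 < 110
  search-1: +50 → 50 ≥ 40
  worker-2: +20 → 20 < 90
Round 3 — edge-1, search-1 page on-call.
  lb-1: +80 → 120 ≥ 110
Round 4 — lb-1 pages on-call.
  queue-2: +45 → 45 < 110
No further pages.

no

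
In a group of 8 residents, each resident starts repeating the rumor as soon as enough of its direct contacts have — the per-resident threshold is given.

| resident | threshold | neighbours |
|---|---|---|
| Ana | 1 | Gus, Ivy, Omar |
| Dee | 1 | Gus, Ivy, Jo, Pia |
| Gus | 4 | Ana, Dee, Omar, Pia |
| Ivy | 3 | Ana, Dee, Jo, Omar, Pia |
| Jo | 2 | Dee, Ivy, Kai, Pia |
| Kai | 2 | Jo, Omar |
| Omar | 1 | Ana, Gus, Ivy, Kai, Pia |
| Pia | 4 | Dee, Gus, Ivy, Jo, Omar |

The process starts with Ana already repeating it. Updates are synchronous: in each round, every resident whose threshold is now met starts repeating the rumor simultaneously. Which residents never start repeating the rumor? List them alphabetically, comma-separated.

Dee, Gus, Ivy, Jo, Kai, Pia

Round 1 — Ana starts repeating the rumor (initial).
Round 2 — checking thresholds:
  Gus: 1 of 4 neighbours < 4, below threshold.
  Ivy: 1 of 5 neighbours < 3, below threshold.
  Omar: 1 of 5 neighbours ≥ 1, starts repeating the rumor.
Round 3 — no new spreads; cascade stops.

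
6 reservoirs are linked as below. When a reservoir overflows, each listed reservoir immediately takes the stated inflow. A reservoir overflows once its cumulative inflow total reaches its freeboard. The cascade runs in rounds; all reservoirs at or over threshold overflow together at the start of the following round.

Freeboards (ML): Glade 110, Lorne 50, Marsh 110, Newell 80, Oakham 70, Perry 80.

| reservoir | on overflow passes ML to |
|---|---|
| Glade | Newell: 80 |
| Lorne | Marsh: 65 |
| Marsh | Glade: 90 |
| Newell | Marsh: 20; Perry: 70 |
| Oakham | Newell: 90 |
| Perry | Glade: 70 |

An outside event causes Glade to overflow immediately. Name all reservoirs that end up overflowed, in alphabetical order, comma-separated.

Round 1 — Glade overflows (initial).
  Newell: +80 → 80 ≥ 80
Round 2 — Newell overflows.
  Marsh: +20 → 20 < 110
  Perry: +70 → 70 < 80
No further overflows.

Glade, Newell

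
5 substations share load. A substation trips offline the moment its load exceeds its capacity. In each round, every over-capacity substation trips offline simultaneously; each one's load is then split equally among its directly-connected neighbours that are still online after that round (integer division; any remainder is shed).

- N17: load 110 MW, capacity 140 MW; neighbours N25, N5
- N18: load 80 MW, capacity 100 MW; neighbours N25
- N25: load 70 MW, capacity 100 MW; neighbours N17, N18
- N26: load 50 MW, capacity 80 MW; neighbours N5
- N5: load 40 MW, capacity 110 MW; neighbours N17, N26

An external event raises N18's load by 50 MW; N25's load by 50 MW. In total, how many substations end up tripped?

Round 1 — N18 at 130 > 100; N25 at 120 > 100. N18, N25 trip offline.
  N18 sheds 130 MW: no online neighbours, lost.
  N25 sheds 120 MW to N17: 120 each.
    N17: 110+120 = 230 > 140
Round 2 — N17 trips offline.
  N17 sheds 230 MW to N5: 230 each.
    N5: 40+230 = 270 > 110
Round 3 — N5 trips offline.
  N5 sheds 270 MW to N26: 270 each.
    N26: 50+270 = 320 > 80
Round 4 — N26 trips offline.
  N26 sheds 320 MW: no online neighbours, lost.
No further trips.

5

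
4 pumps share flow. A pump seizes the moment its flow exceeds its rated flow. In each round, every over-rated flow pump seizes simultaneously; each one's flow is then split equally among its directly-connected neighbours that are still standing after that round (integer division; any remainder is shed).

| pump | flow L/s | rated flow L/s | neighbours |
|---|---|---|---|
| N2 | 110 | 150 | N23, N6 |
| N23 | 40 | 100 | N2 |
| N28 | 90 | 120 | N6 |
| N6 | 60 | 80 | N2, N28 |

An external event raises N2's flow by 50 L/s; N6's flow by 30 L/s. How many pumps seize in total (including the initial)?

4

Round 1 — N2 at 160 > 150; N6 at 90 > 80. N2, N6 seize.
  N2 sheds 160 L/s to N23: 160 each.
    N23: 40+160 = 200 > 100
  N6 sheds 90 L/s to N28: 90 each.
    N28: 90+90 = 180 > 120
Round 2 — N23, N28 seize.
  N23 sheds 200 L/s: no online neighbours, lost.
  N28 sheds 180 L/s: no online neighbours, lost.
No further seizures.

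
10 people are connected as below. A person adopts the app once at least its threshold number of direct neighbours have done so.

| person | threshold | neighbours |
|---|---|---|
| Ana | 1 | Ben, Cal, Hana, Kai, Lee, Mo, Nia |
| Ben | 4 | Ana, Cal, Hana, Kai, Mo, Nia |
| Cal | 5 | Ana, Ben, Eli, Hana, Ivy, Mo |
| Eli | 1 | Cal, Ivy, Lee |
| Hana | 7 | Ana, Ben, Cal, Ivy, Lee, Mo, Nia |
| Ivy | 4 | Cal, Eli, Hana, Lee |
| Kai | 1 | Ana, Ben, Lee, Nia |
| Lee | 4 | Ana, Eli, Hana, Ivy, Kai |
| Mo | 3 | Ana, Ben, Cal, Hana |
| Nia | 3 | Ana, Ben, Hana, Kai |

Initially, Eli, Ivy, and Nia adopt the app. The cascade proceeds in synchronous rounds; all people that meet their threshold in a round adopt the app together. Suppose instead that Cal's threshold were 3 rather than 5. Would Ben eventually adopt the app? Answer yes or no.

With Cal's threshold at 3:
Round 1 — Eli, Ivy, Nia adopt the app (initial).
Round 2 — checking thresholds:
  Ana: 1 of 7 neighbours ≥ 1, adopts the app.
  Ben: 1 of 6 neighbours < 4, holds.
  Cal: 2 of 6 neighbours < 3, holds.
  Hana: 2 of 7 neighbours < 7, holds.
  Kai: 1 of 4 neighbours ≥ 1, adopts the app.
  Lee: 2 of 5 neighbours < 4, holds.
Round 3 — checking thresholds:
  Ben: 3 of 6 neighbours < 4, holds.
  Cal: 3 of 6 neighbours ≥ 3, adopts the app.
  Hana: 3 of 7 neighbours < 7, holds.
  Lee: 4 of 5 neighbours ≥ 4, adopts the app.
  Mo: 1 of 4 neighbours < 3, holds.
Round 4 — checking thresholds:
  Ben: 4 of 6 neighbours ≥ 4, adopts the app.
  Hana: 5 of 7 neighbours < 7, holds.
  Mo: 2 of 4 neighbours < 3, holds.
Round 5 — checking thresholds:
  Hana: 6 of 7 neighbours < 7, holds.
  Mo: 3 of 4 neighbours ≥ 3, adopts the app.
Round 6 — checking thresholds:
  Hana: 7 of 7 neighbours ≥ 7, adopts the app.
Round 7 — no new adoptions; cascade stops.

yes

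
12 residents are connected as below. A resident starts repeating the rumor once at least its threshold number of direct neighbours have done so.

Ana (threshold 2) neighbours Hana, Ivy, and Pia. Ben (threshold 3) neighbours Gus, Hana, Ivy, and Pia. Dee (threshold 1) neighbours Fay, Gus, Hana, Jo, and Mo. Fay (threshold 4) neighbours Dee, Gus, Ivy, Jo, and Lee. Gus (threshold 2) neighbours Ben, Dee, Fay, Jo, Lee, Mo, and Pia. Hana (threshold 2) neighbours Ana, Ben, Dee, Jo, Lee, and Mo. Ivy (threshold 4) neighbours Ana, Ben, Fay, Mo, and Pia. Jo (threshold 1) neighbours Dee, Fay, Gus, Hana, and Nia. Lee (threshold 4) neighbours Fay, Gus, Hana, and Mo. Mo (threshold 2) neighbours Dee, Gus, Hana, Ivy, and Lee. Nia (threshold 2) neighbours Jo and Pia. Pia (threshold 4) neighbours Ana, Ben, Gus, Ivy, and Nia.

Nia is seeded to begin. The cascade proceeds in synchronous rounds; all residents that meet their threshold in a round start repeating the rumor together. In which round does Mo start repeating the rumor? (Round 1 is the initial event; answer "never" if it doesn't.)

5

Round 1 — Nia starts repeating the rumor (initial).
Round 2 — checking thresholds:
  Jo: 1 of 5 neighbours ≥ 1, starts repeating the rumor.
  Pia: 1 of 5 neighbours < 4, holds.
Round 3 — checking thresholds:
  Dee: 1 of 5 neighbours ≥ 1, starts repeating the rumor.
  Fay: 1 of 5 neighbours < 4, holds.
  Gus: 1 of 7 neighbours < 2, holds.
  Hana: 1 of 6 neighbours < 2, holds.
  Pia: 1 of 5 neighbours < 4, holds.
Round 4 — checking thresholds:
  Fay: 2 of 5 neighbours < 4, holds.
  Gus: 2 of 7 neighbours ≥ 2, starts repeating the rumor.
  Hana: 2 of 6 neighbours ≥ 2, starts repeating the rumor.
  Mo: 1 of 5 neighbours < 2, holds.
  Pia: 1 of 5 neighbours < 4, holds.
Round 5 — checking thresholds:
  Ana: 1 of 3 neighbours < 2, holds.
  Ben: 2 of 4 neighbours < 3, holds.
  Fay: 3 of 5 neighbours < 4, holds.
  Lee: 2 of 4 neighbours < 4, holds.
  Mo: 3 of 5 neighbours ≥ 2, starts repeating the rumor.
  Pia: 2 of 5 neighbours < 4, holds.
Round 6 — no new spreads; cascade stops.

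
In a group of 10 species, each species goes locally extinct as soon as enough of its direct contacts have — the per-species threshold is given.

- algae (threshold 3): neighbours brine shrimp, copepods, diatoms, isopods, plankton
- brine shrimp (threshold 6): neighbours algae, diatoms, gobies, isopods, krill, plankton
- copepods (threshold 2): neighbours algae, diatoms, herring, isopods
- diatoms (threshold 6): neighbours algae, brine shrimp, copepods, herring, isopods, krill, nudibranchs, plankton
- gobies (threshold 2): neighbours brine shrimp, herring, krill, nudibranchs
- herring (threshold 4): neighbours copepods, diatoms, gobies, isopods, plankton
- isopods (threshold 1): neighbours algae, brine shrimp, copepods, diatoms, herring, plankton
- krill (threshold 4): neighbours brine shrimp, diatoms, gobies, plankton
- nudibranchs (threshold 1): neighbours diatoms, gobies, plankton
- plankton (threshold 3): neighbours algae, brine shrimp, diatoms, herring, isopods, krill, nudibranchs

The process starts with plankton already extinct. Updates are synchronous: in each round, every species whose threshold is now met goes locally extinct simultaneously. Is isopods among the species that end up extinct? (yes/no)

Round 1 — plankton goes locally extinct (initial).
Round 2 — checking thresholds:
  algae: 1 of 5 neighbours < 3, not yet.
  brine shrimp: 1 of 6 neighbours < 6, not yet.
  diatoms: 1 of 8 neighbours < 6, not yet.
  herring: 1 of 5 neighbours < 4, not yet.
  isopods: 1 of 6 neighbours ≥ 1, goes locally extinct.
  krill: 1 of 4 neighbours < 4, not yet.
  nudibranchs: 1 of 3 neighbours ≥ 1, goes locally extinct.
Round 3 — no new extinctions; cascade stops.

yes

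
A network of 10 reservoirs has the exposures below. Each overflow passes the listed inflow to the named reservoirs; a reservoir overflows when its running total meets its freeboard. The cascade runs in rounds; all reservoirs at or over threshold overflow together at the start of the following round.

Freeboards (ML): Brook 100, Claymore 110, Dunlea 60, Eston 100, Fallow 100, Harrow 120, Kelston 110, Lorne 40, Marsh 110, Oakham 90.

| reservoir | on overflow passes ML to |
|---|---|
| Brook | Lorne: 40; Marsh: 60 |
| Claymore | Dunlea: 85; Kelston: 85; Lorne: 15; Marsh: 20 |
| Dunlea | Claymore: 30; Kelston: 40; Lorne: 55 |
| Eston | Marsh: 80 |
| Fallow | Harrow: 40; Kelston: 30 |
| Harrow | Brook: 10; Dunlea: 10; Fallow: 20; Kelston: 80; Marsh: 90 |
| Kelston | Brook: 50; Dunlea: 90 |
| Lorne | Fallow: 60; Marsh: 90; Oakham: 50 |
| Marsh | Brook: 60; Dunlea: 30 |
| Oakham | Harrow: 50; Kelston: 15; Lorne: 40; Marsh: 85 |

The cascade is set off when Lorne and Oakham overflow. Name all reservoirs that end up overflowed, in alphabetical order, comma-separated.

Lorne, Marsh, Oakham

Round 1 — Lorne, Oakham overflow (initial).
  Fallow: +60 → 60 < 100
  Harrow: +50 → 50 < 120
  Kelston: +15 → 15 < 110
  Marsh: +90+85 → 175 ≥ 110
Round 2 — Marsh overflows.
  Brook: +60 → 60 < 100
  Dunlea: +30 → 30 < 60
No further overflows.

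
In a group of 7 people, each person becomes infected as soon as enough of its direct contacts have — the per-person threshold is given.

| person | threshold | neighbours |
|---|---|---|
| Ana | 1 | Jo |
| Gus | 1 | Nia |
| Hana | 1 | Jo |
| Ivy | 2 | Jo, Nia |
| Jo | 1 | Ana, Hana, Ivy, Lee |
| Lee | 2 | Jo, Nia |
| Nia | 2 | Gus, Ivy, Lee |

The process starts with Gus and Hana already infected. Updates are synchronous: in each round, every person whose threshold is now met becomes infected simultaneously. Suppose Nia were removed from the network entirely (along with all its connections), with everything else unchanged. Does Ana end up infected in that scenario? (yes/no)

With Nia removed:
Round 1 — Gus, Hana become infected (initial).
Round 2 — checking thresholds:
  Jo: 1 of 4 neighbours ≥ 1, becomes infected.
Round 3 — checking thresholds:
  Ana: 1 of 1 neighbours ≥ 1, becomes infected.
  Ivy: 1 of 1 neighbours < 2, not yet.
  Lee: 1 of 1 neighbours < 2, not yet.
Round 4 — no new infections; cascade stops.

yes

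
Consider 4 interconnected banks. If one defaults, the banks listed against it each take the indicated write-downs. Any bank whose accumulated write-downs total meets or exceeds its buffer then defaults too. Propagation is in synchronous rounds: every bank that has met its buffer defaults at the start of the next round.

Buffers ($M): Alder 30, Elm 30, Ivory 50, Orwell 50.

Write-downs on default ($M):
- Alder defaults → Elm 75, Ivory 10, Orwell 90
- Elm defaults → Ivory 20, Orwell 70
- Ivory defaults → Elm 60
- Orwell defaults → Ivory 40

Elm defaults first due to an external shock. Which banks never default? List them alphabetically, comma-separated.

Round 1 — Elm defaults (initial).
  Ivory: +20 → 20 < 50
  Orwell: +70 → 70 ≥ 50
Round 2 — Orwell defaults.
  Ivory: +40 → 60 ≥ 50
Round 3 — Ivory defaults.
No further defaults.

Alder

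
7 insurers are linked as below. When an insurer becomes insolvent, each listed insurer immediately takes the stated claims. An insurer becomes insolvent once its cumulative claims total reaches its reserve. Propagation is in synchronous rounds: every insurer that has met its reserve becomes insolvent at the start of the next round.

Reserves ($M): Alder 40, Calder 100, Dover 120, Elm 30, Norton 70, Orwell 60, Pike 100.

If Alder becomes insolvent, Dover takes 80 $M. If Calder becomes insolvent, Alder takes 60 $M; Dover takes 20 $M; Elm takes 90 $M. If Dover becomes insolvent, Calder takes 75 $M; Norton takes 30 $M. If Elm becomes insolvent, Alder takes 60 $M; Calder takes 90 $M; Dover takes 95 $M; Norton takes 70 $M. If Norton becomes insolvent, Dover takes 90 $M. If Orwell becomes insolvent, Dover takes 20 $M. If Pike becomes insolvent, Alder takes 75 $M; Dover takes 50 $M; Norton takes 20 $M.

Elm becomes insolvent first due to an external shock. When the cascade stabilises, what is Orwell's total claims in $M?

0

Round 1 — Elm becomes insolvent (initial).
  Alder: +60 → 60 ≥ 40
  Calder: +90 → 90 < 100
  Dover: +95 → 95 < 120
  Norton: +70 → 70 ≥ 70
Round 2 — Alder, Norton become insolvent.
  Dover: +80+90 → 265 ≥ 120
Round 3 — Dover becomes insolvent.
  Calder: +75 → 165 ≥ 100
Round 4 — Calder becomes insolvent.
No further insolvencies.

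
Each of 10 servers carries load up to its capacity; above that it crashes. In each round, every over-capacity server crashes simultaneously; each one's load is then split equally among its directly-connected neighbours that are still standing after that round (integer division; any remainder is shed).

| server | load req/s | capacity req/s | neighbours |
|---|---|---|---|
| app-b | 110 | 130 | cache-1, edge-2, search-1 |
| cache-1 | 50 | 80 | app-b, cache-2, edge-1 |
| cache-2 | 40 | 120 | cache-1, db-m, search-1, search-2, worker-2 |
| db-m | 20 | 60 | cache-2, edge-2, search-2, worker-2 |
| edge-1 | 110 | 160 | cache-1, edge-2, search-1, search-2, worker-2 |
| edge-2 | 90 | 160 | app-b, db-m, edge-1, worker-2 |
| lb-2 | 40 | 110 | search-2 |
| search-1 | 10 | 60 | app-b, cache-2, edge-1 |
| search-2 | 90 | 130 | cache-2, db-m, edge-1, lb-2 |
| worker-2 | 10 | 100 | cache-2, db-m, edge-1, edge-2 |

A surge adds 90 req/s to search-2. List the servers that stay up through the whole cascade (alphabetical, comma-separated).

Round 1 — search-2 at 180 > 130. search-2 crashes.
  search-2 sheds 180 req/s to cache-2, db-m, edge-1, lb-2: 45 each.
    cache-2: 40+45 = 85 ≤ 120
    db-m: 20+45 = 65 > 60
    edge-1: 110+45 = 155 ≤ 160
    lb-2: 40+45 = 85 ≤ 110
Round 2 — db-m crashes.
  db-m sheds 65 req/s to cache-2, edge-2, worker-2: 21 each (2 lost).
    cache-2: 85+21 = 106 ≤ 120
    edge-2: 90+21 = 111 ≤ 160
    worker-2: 10+21 = 31 ≤ 100
No further crashes.

app-b, cache-1, cache-2, edge-1, edge-2, lb-2, search-1, worker-2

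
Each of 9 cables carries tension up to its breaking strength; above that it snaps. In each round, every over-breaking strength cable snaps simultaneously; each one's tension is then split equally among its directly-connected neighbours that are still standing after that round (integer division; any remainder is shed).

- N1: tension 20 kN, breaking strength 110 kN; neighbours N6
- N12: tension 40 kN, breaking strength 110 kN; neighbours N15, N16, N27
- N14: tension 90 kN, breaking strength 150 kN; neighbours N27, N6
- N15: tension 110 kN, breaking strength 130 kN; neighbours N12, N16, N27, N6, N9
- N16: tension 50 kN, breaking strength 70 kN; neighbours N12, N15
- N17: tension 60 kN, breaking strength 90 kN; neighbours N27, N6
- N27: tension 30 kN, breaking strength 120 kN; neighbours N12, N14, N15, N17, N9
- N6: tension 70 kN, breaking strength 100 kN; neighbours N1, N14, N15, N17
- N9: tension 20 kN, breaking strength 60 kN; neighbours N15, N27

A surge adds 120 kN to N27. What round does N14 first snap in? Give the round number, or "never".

Round 1 — N27 at 150 > 120. N27 snaps.
  N27 sheds 150 kN to N12, N14, N15, N17, N9: 30 each.
    N12: 40+30 = 70 ≤ 110
    N14: 90+30 = 120 ≤ 150
    N15: 110+30 = 140 > 130
    N17: 60+30 = 90 ≤ 90
    N9: 20+30 = 50 ≤ 60
Round 2 — N15 snaps.
  N15 sheds 140 kN to N12, N16, N6, N9: 35 each.
    N12: 70+35 = 105 ≤ 110
    N16: 50+35 = 85 > 70
    N6: 70+35 = 105 > 100
    N9: 50+35 = 85 > 60
Round 3 — N16, N6, N9 snap.
  N16 sheds 85 kN to N12: 85 each.
    N12: 105+85 = 190 > 110
  N6 sheds 105 kN to N1, N14, N17: 35 each.
    N1: 20+35 = 55 ≤ 110
    N14: 120+35 = 155 > 150
    N17: 90+35 = 125 > 90
  N9 sheds 85 kN: no online neighbours, lost.
Round 4 — N12, N14, N17 snap.
  N12 sheds 190 kN: no online neighbours, lost.
  N14 sheds 155 kN: no online neighbours, lost.
  N17 sheds 125 kN: no online neighbours, lost.
No further breaks.

4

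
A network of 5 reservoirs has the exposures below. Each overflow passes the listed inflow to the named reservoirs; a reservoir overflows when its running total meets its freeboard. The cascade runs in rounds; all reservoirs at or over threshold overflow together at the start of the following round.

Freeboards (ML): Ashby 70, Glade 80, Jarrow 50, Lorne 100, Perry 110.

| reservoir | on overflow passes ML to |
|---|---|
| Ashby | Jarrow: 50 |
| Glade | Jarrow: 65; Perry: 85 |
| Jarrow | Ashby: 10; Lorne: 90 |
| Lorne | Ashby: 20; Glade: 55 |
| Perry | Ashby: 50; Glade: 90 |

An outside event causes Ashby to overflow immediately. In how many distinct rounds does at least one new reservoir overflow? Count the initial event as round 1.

2

Round 1 — Ashby overflows (initial).
  Jarrow: +50 → 50 ≥ 50
Round 2 — Jarrow overflows.
  Lorne: +90 → 90 < 100
No further overflows.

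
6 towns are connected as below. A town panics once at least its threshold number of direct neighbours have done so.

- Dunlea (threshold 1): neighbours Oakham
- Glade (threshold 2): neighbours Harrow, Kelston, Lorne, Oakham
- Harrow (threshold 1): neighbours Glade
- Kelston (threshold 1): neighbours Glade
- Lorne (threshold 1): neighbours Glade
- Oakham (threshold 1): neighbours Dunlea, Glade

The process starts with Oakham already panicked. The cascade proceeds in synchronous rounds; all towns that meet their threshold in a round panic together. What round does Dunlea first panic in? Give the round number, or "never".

2

Round 1 — Oakham panics (initial).
Round 2 — checking thresholds:
  Dunlea: 1 of 1 neighbours ≥ 1, panics.
  Glade: 1 of 4 neighbours < 2, holds.
Round 3 — no new panics; cascade stops.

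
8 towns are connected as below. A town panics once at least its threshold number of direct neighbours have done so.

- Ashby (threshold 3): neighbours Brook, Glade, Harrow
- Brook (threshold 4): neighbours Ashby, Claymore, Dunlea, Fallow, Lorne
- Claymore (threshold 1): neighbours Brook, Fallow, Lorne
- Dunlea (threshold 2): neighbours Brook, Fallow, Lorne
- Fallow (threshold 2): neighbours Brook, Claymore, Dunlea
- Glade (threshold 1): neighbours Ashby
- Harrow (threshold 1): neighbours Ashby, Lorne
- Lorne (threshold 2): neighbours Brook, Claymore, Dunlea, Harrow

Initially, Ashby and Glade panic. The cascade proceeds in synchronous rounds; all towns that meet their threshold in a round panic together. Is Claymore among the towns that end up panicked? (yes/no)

no

Round 1 — Ashby, Glade panic (initial).
Round 2 — checking thresholds:
  Brook: 1 of 5 neighbours < 4, holds.
  Harrow: 1 of 2 neighbours ≥ 1, panics.
Round 3 — no new panics; cascade stops.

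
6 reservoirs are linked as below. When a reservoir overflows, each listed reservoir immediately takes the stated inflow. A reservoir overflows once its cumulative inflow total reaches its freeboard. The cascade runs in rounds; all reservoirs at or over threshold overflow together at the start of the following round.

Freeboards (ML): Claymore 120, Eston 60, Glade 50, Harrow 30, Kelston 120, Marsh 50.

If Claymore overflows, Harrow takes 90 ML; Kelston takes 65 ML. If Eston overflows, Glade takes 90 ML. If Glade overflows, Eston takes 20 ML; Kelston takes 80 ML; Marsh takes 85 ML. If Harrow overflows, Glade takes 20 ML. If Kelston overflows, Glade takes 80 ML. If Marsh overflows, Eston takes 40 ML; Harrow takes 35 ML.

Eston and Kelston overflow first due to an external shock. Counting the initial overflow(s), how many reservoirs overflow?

5

Round 1 — Eston, Kelston overflow (initial).
  Glade: +90+80 → 170 ≥ 50
Round 2 — Glade overflows.
  Marsh: +85 → 85 ≥ 50
Round 3 — Marsh overflows.
  Harrow: +35 → 35 ≥ 30
Round 4 — Harrow overflows.
No further overflows.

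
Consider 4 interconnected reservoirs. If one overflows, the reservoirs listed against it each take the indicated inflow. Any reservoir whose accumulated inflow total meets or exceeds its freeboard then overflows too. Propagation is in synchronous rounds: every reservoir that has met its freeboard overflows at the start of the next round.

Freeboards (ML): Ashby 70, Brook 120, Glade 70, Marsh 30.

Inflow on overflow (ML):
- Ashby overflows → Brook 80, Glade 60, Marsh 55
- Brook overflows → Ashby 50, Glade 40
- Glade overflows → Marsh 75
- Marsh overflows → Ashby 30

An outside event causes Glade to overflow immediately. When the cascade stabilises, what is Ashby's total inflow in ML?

Round 1 — Glade overflows (initial).
  Marsh: +75 → 75 ≥ 30
Round 2 — Marsh overflows.
  Ashby: +30 → 30 < 70
No further overflows.

30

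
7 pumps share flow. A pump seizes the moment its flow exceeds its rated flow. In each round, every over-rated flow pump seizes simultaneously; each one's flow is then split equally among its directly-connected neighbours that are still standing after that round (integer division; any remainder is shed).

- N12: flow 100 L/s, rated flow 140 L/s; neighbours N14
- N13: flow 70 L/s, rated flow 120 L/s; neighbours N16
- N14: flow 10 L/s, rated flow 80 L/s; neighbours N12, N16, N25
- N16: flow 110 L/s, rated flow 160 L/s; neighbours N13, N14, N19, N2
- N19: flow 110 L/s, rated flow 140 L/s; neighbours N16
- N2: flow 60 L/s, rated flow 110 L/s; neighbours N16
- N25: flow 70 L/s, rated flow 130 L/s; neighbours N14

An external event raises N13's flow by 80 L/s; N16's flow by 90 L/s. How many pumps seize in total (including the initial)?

4

Round 1 — N13 at 150 > 120; N16 at 200 > 160. N13, N16 seize.
  N13 sheds 150 L/s: no online neighbours, lost.
  N16 sheds 200 L/s to N14, N19, N2: 66 each (2 lost).
    N14: 10+66 = 76 ≤ 80
    N19: 110+66 = 176 > 140
    N2: 60+66 = 126 > 110
Round 2 — N19, N2 seize.
  N19 sheds 176 L/s: no online neighbours, lost.
  N2 sheds 126 L/s: no online neighbours, lost.
No further seizures.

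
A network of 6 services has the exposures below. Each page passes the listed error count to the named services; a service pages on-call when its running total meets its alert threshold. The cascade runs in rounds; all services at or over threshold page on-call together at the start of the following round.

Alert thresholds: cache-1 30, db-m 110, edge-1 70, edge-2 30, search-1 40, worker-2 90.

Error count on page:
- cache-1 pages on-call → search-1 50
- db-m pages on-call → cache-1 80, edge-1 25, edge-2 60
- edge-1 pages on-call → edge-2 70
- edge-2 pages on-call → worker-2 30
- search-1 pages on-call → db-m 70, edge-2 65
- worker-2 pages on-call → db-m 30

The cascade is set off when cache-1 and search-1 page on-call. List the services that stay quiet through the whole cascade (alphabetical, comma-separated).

Round 1 — cache-1, search-1 page on-call (initial).
  db-m: +70 → 70 < 110
  edge-2: +65 → 65 ≥ 30
Round 2 — edge-2 pages on-call.
  worker-2: +30 → 30 < 90
No further pages.

db-m, edge-1, worker-2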